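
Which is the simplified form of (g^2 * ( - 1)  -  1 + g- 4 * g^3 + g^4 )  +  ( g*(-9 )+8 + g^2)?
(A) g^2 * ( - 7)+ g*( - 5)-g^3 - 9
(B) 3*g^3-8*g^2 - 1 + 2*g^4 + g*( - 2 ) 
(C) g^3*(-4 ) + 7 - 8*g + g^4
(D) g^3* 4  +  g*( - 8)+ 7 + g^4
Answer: C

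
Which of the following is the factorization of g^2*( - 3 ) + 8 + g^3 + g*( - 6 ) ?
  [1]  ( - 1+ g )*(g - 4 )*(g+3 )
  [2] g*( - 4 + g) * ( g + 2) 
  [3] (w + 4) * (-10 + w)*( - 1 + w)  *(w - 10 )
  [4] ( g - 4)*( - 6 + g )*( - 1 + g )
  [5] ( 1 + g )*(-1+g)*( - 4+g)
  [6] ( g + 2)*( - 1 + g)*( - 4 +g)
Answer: 6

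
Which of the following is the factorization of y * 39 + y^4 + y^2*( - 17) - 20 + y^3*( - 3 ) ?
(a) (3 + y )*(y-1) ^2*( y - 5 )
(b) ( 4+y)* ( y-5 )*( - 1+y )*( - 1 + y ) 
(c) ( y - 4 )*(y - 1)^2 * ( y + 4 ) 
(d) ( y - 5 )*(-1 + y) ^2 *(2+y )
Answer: b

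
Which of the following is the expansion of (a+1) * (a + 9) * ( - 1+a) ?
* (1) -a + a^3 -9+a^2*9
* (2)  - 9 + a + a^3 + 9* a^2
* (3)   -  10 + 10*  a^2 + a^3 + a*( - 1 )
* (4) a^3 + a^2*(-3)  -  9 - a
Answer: 1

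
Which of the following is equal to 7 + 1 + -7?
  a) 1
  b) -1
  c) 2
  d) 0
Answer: a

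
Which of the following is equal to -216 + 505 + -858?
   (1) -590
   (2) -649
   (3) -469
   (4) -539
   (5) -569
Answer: 5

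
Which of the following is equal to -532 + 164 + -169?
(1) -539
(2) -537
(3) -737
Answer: 2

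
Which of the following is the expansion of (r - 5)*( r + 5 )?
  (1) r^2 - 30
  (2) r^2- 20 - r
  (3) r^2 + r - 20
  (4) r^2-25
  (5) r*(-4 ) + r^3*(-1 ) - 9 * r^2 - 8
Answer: 4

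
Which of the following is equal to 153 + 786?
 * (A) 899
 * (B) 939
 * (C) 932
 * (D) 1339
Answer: B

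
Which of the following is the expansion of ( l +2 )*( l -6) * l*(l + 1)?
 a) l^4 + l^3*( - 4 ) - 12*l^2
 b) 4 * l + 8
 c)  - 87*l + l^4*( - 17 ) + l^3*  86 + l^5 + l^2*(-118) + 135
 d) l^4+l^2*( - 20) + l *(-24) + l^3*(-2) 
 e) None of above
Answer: e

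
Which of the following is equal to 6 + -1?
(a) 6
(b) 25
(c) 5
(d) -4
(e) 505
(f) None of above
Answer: c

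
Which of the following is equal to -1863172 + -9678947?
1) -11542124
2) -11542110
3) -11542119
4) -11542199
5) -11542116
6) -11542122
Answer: 3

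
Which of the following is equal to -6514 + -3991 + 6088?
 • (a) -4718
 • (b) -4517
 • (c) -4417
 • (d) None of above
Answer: c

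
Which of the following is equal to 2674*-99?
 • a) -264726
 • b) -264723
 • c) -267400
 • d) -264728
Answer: a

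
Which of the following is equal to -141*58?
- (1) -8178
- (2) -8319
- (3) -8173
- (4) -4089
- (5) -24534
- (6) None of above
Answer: 1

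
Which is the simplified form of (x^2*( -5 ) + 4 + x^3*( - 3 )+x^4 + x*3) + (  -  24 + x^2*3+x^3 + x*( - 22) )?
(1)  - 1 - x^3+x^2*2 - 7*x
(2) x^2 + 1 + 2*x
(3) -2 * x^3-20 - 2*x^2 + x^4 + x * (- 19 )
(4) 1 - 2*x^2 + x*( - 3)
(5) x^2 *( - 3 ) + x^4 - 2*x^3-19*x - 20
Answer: 3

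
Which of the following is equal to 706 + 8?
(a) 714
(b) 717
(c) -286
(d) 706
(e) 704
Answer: a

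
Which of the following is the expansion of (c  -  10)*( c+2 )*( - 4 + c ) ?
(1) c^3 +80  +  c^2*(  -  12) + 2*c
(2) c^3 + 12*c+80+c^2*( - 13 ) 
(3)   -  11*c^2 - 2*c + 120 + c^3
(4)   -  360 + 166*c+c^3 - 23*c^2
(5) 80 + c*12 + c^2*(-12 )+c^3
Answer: 5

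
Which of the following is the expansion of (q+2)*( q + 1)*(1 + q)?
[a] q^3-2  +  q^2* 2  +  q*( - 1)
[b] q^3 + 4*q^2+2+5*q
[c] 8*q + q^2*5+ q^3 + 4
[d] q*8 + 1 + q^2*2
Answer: b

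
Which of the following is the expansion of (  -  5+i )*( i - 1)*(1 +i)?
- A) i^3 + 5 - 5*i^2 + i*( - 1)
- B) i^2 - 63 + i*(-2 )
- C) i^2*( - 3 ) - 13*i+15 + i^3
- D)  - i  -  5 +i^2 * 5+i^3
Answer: A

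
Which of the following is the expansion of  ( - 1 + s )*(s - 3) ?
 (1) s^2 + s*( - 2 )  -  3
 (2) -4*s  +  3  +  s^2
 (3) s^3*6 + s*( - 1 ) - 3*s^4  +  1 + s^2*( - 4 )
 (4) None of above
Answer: 2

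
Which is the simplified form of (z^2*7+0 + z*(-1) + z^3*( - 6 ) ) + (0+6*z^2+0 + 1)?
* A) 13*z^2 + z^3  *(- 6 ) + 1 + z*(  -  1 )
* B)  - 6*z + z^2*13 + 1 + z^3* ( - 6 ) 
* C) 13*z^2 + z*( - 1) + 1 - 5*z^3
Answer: A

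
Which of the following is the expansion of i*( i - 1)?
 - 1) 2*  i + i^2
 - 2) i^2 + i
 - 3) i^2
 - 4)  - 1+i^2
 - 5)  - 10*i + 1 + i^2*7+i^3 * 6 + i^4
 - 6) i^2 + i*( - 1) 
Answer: 6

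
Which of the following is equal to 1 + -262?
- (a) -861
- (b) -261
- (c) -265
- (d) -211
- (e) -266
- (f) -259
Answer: b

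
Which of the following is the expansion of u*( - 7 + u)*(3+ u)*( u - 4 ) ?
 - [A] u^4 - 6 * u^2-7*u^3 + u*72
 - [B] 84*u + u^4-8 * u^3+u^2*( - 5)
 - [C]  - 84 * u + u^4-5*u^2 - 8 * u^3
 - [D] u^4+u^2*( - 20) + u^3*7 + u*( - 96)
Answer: B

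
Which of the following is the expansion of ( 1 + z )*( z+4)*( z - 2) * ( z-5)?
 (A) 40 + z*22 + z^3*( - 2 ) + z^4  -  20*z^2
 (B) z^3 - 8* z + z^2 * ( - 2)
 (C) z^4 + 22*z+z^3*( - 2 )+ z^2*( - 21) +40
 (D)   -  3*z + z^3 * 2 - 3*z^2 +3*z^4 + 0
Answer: C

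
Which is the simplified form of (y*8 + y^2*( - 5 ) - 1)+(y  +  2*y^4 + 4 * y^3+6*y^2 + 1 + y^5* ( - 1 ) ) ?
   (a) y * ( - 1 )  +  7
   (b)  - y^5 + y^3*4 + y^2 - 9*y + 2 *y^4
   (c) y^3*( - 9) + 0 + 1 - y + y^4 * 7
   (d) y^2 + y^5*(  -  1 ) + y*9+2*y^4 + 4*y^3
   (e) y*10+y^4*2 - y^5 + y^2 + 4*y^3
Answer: d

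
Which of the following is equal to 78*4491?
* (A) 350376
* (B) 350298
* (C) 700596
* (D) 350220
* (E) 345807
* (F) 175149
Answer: B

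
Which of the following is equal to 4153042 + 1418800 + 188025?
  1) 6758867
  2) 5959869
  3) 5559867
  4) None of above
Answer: 4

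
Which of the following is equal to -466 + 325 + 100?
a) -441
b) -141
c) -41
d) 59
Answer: c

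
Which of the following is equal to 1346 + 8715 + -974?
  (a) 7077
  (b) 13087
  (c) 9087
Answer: c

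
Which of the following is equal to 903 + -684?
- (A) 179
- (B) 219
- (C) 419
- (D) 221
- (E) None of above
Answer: B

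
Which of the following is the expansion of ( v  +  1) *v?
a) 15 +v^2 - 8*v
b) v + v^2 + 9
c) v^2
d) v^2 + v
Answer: d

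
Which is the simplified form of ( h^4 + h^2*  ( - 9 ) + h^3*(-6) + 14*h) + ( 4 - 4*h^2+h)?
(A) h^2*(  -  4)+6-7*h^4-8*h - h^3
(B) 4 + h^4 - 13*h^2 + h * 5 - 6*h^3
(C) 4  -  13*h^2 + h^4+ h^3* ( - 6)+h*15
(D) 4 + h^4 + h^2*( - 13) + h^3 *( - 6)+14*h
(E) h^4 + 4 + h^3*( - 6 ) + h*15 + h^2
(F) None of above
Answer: C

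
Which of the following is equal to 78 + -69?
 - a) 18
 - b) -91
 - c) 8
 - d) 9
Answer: d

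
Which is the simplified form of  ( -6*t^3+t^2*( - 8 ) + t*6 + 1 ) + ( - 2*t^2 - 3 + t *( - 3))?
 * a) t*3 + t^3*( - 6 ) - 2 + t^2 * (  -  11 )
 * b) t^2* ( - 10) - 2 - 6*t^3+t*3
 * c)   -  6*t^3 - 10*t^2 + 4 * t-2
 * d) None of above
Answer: b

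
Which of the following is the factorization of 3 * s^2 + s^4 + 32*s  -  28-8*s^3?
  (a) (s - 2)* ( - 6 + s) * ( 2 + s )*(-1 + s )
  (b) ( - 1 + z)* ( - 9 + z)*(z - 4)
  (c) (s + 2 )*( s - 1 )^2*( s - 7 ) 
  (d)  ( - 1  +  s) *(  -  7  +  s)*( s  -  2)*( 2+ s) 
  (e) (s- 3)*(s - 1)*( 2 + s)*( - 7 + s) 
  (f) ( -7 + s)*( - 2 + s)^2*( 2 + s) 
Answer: d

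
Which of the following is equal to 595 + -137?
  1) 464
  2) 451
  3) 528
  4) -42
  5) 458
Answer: 5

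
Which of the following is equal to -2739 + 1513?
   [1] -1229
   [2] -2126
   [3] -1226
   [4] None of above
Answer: 3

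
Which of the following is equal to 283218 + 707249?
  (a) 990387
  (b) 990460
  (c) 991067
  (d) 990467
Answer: d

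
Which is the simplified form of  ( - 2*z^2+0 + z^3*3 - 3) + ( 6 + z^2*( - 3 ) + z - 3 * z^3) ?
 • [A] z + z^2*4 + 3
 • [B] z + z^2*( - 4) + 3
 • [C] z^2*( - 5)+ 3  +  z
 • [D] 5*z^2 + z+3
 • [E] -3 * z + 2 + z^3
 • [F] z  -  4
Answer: C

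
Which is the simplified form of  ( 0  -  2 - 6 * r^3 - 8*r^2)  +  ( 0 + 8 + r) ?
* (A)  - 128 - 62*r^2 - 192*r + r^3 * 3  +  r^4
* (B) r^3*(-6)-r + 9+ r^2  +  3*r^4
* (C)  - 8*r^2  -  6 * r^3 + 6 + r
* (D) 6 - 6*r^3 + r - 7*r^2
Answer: C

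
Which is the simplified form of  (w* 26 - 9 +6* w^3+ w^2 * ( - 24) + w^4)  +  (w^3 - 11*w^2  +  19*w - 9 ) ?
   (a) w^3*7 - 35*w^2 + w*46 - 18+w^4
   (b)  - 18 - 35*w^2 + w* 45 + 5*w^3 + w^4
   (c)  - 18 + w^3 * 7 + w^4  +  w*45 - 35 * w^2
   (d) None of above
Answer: c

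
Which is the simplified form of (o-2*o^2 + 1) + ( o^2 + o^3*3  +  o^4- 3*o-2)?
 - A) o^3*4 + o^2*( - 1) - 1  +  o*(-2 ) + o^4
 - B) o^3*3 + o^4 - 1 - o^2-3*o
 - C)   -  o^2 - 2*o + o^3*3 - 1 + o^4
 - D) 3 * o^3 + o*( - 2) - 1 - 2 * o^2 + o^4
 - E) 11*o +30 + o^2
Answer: C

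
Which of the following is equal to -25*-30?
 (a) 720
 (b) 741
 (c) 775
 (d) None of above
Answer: d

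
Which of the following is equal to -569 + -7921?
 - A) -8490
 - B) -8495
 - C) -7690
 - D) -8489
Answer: A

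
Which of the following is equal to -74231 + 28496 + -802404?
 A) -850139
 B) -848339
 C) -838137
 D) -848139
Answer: D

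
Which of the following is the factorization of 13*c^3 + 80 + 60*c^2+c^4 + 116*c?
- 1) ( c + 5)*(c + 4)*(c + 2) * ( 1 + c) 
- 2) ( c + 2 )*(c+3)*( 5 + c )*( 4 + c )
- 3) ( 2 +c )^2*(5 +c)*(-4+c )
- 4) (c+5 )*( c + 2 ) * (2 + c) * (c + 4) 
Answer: 4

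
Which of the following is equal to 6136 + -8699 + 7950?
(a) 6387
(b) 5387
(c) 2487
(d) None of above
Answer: b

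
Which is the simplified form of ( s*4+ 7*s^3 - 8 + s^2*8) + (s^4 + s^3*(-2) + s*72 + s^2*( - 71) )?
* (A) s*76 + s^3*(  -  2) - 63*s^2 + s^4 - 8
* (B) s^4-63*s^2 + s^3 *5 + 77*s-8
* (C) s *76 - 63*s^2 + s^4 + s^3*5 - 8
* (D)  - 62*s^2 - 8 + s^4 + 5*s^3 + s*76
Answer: C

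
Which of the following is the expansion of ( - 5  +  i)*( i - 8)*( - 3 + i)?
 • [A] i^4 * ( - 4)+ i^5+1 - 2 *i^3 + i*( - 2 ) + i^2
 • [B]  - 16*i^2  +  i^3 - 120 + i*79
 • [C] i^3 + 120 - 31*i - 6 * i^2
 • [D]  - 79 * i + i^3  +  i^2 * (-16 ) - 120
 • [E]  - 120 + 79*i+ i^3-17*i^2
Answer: B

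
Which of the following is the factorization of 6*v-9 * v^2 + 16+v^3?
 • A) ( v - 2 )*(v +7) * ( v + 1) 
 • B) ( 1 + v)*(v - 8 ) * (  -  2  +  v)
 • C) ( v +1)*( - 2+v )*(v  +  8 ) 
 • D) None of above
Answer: B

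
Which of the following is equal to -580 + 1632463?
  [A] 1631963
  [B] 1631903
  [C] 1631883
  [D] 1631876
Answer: C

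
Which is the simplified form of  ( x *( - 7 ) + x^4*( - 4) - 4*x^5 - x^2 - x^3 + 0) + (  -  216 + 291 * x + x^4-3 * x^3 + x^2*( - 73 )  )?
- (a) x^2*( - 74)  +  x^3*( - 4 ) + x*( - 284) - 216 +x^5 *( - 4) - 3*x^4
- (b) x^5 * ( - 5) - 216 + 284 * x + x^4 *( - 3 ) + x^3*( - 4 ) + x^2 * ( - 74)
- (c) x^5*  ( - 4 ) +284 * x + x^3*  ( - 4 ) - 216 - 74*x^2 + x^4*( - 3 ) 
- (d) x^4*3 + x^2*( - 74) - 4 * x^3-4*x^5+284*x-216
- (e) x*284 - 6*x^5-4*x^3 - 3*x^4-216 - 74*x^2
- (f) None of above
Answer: c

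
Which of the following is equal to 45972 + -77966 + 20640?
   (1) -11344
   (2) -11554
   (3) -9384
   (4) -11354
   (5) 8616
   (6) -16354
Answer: 4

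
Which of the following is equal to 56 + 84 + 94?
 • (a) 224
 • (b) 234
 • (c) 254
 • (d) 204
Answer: b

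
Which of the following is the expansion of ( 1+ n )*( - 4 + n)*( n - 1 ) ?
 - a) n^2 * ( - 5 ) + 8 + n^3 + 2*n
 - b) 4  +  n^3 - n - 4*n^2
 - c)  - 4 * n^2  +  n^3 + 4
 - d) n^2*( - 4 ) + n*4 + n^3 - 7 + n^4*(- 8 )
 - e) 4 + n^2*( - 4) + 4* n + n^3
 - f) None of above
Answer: b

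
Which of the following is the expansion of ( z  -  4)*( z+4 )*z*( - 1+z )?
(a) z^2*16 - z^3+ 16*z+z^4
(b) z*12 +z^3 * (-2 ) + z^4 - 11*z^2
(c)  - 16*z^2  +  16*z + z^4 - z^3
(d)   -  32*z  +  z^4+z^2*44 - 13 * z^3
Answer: c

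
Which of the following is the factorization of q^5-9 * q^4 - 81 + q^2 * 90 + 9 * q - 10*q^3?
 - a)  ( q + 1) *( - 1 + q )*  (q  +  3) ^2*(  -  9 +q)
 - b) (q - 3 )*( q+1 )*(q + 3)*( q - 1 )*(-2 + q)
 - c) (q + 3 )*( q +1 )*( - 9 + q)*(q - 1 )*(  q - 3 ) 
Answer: c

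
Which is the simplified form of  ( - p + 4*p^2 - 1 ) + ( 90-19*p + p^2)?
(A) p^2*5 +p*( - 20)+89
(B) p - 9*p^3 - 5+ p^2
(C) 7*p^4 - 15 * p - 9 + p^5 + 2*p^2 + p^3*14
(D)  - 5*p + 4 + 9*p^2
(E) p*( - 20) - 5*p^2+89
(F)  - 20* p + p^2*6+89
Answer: A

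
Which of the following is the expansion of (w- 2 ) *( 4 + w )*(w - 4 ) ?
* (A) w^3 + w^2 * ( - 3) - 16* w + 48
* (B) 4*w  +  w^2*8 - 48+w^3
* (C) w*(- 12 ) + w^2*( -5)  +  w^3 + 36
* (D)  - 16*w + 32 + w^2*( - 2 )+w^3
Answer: D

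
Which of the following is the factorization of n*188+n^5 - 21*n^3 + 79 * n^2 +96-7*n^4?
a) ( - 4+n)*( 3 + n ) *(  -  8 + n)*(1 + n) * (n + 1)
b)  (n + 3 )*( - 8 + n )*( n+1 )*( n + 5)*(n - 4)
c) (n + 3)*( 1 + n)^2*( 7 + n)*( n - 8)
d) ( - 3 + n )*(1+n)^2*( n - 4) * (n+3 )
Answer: a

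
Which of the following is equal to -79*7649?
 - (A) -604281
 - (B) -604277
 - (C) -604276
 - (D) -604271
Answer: D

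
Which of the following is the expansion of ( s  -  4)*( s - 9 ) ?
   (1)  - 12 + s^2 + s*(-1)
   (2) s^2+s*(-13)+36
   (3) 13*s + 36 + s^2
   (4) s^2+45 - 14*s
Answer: 2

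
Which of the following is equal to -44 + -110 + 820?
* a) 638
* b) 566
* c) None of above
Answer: c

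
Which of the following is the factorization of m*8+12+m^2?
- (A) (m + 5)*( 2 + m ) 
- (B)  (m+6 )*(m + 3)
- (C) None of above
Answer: C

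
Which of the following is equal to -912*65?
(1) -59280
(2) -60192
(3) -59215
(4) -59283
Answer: 1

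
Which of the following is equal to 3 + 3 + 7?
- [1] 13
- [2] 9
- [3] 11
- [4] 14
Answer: 1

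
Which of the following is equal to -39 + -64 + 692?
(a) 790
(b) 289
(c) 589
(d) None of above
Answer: c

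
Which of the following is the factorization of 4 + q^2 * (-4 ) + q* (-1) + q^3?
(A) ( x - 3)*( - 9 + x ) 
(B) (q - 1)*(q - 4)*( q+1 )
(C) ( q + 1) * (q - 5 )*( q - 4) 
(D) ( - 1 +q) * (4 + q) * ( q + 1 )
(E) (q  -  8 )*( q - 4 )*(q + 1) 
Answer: B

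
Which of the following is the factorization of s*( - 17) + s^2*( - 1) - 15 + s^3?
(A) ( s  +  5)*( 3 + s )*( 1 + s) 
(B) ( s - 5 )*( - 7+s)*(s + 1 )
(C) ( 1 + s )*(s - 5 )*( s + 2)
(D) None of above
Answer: D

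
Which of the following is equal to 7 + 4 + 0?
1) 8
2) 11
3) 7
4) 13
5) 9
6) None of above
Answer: 2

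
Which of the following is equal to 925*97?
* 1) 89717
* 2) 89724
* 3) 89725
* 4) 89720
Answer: 3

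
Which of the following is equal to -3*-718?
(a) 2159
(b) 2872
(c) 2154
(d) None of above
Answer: c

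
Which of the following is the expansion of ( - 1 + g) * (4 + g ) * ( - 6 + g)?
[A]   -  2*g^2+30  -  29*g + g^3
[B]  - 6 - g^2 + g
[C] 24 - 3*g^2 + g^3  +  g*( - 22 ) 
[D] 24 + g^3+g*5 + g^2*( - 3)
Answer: C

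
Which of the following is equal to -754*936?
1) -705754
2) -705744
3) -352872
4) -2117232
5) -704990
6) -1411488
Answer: 2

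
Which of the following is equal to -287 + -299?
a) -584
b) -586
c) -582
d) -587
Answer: b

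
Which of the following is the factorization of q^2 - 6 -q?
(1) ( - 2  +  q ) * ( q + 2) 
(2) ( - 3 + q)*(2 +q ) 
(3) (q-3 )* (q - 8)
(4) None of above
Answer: 2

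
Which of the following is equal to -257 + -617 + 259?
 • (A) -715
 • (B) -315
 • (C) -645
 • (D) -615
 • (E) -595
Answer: D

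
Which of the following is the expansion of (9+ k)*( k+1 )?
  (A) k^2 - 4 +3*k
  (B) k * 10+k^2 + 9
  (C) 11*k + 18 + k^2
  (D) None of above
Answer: B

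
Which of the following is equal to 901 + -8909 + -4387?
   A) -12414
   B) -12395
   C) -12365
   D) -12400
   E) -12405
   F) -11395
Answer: B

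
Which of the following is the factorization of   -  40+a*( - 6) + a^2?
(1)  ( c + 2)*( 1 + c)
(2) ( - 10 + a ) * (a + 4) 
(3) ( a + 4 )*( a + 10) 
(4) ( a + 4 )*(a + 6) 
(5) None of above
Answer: 2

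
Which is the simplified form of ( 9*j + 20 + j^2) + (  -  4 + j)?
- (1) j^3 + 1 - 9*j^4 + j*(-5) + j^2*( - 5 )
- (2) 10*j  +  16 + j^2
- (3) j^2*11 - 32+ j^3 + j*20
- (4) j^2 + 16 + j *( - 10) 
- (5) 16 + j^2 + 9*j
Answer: 2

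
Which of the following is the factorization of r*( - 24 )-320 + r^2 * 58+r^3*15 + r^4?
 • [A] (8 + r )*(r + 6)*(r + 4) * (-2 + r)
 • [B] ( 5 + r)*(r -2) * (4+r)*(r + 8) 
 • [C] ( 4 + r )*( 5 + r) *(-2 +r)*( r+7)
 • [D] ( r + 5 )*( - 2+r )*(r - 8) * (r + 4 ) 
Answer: B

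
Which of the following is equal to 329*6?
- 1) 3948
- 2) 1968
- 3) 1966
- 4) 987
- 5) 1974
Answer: 5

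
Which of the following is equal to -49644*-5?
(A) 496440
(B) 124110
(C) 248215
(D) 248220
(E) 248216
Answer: D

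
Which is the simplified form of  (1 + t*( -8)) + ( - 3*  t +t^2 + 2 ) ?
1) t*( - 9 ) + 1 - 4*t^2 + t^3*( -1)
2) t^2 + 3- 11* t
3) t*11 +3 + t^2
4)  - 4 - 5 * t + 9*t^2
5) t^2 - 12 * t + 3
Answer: 2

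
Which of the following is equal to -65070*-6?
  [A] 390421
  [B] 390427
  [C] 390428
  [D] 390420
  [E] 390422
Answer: D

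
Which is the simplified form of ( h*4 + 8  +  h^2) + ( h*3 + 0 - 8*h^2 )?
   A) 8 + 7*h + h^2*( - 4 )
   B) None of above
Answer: B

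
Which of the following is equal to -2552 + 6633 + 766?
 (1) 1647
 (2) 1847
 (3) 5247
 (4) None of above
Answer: 4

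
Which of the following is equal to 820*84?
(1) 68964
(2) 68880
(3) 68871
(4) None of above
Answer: 2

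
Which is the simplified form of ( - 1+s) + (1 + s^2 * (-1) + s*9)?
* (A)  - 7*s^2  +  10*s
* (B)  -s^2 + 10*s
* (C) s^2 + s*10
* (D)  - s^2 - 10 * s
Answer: B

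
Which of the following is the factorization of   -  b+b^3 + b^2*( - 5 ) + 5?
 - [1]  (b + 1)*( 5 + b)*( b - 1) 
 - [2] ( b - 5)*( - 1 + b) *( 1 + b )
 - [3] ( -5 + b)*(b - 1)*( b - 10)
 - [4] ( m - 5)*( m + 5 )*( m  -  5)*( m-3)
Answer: 2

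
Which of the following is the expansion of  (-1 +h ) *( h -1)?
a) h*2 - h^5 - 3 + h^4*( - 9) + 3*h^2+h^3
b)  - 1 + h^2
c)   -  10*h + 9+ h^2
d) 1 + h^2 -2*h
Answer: d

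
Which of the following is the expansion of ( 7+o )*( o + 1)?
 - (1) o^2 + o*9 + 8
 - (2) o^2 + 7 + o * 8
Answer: 2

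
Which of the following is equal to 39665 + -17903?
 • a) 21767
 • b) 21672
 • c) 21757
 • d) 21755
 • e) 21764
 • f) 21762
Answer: f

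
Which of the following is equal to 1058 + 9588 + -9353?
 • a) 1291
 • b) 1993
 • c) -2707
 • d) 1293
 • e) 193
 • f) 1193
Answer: d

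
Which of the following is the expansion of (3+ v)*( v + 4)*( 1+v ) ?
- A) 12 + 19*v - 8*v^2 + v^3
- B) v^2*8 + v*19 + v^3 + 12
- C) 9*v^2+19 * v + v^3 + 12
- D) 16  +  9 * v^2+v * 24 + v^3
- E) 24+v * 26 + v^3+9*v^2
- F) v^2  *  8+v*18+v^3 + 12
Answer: B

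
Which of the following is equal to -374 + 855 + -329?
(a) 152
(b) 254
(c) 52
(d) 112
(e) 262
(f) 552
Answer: a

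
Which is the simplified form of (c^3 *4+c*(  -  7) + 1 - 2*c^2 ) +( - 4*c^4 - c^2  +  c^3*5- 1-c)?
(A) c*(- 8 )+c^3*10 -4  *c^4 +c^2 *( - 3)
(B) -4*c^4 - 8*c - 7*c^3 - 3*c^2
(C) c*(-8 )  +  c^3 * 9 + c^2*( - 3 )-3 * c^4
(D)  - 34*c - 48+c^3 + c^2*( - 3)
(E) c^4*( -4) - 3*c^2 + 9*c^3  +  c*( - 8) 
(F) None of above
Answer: E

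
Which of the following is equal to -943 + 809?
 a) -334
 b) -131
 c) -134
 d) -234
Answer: c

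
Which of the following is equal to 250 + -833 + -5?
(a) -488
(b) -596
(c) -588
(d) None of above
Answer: c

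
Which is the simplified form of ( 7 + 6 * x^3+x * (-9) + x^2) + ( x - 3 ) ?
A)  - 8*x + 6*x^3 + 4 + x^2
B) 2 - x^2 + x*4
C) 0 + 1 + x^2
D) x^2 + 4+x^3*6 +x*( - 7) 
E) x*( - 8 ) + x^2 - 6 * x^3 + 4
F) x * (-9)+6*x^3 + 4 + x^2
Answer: A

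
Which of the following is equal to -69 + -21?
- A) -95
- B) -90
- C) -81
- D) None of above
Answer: B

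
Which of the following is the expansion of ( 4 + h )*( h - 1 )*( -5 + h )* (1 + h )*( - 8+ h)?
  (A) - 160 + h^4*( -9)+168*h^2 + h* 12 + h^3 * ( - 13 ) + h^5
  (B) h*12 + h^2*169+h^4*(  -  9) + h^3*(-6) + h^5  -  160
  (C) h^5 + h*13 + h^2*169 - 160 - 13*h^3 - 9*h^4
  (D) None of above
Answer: D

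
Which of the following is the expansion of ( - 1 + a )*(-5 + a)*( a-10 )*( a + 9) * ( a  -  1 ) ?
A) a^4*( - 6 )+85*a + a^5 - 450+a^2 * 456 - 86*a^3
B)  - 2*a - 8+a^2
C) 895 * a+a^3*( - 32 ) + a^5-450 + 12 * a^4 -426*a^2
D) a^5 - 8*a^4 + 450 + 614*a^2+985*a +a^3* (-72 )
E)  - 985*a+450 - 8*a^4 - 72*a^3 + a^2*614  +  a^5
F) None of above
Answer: E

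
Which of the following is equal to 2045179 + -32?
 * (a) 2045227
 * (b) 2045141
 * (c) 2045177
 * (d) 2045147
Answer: d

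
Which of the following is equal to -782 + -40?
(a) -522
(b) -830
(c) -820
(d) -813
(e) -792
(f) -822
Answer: f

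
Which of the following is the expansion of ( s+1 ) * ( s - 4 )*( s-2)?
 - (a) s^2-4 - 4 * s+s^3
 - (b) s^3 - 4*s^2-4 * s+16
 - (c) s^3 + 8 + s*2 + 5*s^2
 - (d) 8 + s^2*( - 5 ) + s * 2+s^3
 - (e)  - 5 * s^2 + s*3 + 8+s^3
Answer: d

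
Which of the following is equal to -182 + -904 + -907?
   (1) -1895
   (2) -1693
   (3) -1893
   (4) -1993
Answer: 4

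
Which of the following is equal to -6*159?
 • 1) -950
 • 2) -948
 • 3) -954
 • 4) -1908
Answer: 3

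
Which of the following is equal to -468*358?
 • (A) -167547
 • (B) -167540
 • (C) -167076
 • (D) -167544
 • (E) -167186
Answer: D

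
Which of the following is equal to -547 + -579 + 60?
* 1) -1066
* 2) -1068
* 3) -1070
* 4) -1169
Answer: 1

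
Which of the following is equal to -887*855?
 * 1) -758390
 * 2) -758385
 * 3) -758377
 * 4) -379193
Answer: 2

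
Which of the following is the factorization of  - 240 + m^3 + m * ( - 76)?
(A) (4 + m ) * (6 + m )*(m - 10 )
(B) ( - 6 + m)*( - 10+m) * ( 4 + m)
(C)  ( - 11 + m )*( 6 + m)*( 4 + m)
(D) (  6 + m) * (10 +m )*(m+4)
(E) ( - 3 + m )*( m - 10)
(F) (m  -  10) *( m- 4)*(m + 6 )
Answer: A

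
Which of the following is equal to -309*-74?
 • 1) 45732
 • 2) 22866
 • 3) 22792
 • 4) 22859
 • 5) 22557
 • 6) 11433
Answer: 2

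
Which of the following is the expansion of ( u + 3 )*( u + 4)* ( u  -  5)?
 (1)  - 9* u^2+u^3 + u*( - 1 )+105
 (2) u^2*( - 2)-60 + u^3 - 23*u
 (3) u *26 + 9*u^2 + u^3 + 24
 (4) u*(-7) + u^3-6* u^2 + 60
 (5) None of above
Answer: 5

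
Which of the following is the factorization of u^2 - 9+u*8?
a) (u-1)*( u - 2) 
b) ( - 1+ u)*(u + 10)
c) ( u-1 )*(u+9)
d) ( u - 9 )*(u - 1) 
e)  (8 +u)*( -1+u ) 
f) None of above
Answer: c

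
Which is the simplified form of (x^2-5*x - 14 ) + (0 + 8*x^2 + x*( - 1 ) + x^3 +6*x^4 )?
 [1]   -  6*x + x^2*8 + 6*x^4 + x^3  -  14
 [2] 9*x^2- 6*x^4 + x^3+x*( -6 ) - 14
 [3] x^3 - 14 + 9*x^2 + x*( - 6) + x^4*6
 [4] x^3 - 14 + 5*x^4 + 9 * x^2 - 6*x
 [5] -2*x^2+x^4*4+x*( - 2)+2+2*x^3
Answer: 3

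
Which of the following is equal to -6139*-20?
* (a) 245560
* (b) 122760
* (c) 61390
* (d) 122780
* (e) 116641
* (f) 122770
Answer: d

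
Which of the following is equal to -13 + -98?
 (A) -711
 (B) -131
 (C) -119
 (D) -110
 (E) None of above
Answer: E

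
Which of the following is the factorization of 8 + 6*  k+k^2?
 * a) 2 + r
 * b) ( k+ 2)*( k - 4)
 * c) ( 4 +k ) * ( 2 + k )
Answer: c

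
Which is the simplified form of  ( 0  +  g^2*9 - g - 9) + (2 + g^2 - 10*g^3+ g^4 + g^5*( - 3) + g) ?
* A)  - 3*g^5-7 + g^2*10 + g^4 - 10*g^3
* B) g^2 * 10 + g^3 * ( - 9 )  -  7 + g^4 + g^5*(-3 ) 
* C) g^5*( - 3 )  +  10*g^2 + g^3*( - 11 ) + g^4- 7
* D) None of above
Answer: A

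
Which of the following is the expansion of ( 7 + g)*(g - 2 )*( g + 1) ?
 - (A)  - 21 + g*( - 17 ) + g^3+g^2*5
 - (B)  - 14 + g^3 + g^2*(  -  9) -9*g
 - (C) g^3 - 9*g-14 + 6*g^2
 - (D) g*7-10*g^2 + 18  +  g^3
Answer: C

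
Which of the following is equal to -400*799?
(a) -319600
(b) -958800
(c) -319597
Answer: a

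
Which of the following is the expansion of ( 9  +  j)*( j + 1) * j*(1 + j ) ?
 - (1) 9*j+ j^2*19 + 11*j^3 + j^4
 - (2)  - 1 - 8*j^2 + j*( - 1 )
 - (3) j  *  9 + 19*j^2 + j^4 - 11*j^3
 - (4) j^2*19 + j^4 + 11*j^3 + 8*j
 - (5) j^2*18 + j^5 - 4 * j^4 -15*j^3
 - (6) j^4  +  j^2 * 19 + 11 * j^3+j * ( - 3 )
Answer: 1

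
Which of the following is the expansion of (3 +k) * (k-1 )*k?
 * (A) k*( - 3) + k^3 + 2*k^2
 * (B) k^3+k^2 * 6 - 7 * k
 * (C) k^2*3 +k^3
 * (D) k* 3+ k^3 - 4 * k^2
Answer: A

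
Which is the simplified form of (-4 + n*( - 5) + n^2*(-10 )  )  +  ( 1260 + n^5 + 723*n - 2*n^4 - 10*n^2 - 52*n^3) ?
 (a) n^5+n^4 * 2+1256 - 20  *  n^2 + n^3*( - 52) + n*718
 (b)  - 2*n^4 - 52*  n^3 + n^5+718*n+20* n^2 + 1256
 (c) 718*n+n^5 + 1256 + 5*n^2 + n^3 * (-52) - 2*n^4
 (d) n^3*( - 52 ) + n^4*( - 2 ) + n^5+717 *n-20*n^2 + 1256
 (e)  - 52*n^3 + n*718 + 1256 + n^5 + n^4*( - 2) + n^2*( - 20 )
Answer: e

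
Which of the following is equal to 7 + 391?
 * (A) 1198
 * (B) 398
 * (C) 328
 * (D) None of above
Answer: B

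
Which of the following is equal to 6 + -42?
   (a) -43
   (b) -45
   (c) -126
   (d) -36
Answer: d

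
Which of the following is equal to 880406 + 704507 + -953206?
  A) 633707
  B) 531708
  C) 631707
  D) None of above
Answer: C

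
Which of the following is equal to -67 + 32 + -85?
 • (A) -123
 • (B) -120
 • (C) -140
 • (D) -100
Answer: B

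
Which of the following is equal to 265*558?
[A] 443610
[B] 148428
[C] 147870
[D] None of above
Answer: C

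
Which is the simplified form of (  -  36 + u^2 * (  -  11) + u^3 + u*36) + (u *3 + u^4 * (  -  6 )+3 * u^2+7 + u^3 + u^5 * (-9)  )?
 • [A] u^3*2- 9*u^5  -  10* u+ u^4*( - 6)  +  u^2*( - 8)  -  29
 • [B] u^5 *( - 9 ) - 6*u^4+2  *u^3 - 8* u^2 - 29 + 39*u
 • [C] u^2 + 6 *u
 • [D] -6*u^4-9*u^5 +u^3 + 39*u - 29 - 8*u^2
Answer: B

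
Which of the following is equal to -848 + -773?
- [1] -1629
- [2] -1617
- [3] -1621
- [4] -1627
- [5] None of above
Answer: 3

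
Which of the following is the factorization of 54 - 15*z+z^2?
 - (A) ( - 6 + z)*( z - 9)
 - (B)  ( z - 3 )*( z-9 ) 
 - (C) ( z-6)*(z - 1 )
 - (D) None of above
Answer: A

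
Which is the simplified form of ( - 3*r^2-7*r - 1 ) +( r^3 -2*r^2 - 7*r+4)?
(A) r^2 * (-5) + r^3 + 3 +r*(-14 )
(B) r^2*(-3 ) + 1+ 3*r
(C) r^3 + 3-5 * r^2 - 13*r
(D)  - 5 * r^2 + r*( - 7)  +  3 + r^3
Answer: A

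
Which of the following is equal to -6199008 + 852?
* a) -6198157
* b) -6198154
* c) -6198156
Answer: c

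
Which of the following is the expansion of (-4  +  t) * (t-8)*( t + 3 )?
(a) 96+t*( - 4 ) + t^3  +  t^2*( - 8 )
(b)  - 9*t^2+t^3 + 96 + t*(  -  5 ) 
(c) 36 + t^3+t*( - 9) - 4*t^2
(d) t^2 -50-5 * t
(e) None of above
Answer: e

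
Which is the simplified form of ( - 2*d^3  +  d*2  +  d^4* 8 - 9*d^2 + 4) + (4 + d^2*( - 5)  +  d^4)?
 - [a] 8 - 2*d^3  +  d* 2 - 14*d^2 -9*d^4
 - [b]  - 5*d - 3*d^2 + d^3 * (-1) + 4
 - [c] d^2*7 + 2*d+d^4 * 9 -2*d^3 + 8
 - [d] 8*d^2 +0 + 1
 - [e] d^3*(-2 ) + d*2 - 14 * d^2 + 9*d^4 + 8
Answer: e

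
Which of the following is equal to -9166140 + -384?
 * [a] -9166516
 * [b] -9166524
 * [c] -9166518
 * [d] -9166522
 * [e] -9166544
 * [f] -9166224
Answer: b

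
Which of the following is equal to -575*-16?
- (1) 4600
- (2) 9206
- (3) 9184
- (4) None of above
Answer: 4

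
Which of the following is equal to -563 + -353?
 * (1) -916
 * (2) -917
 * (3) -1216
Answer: 1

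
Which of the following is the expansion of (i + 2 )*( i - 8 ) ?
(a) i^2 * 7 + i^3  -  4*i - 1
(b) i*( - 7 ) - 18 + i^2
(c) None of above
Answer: c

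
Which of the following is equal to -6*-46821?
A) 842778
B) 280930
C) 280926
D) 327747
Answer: C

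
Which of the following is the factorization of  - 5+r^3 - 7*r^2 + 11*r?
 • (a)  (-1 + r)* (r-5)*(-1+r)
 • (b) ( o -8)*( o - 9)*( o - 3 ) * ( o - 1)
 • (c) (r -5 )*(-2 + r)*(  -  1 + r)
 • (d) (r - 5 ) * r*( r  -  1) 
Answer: a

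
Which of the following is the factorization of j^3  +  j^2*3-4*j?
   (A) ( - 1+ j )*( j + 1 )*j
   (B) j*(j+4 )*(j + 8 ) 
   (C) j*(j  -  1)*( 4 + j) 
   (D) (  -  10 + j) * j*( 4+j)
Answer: C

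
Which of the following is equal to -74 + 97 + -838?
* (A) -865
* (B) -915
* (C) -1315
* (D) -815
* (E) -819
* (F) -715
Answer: D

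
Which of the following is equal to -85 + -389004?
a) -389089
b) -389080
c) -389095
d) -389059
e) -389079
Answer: a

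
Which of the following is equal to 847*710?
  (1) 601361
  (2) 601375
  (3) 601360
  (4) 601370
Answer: 4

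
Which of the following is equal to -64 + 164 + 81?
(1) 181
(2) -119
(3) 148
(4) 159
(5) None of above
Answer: 1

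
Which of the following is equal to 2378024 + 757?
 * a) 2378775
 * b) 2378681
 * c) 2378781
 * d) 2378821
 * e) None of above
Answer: c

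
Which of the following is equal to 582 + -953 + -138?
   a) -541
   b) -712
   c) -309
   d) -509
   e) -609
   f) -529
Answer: d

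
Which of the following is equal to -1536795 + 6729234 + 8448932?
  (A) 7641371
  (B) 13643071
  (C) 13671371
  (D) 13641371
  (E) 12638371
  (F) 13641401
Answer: D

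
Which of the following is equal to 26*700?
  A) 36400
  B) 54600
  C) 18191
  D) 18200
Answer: D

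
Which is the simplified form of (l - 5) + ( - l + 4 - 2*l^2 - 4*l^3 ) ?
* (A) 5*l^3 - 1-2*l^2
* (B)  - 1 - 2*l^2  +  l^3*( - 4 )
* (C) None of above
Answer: B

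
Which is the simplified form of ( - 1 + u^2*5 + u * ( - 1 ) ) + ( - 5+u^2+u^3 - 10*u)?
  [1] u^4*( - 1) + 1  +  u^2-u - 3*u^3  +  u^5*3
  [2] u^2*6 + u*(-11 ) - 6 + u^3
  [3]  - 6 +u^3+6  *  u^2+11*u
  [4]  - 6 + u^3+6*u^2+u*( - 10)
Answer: 2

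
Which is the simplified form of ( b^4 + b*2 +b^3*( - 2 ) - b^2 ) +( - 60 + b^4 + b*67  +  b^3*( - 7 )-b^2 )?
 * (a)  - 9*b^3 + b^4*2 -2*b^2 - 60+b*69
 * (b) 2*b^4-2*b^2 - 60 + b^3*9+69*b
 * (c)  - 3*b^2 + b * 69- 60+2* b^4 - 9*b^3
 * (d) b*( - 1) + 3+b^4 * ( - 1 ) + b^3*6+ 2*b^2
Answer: a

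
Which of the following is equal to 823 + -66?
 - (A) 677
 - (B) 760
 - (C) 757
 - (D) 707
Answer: C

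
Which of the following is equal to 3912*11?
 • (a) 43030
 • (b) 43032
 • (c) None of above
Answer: b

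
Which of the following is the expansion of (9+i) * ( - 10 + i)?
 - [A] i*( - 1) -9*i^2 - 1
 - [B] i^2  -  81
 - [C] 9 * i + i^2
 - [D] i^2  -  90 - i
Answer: D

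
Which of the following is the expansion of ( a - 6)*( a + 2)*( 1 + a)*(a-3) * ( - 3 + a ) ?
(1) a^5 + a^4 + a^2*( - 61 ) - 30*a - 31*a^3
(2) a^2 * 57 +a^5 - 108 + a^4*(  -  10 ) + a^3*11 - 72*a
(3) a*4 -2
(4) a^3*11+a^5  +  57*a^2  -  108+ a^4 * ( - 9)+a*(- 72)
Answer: 4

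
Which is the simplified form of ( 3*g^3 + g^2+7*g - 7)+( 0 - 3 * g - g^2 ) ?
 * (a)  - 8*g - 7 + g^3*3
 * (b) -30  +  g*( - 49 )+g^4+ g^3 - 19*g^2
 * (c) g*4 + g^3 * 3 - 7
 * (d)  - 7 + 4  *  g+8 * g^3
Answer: c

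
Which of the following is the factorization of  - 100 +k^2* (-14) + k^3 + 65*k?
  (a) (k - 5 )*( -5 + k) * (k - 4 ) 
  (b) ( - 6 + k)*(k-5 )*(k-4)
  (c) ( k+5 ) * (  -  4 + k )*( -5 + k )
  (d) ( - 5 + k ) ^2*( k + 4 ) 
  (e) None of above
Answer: a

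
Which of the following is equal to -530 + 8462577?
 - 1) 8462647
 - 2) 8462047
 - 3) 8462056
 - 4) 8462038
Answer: 2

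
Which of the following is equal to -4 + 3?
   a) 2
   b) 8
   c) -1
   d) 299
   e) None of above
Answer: c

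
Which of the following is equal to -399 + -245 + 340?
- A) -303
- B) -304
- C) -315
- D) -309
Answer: B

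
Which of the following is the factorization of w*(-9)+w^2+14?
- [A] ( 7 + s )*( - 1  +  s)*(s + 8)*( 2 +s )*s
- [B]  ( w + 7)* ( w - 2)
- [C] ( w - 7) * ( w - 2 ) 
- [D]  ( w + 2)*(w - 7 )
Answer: C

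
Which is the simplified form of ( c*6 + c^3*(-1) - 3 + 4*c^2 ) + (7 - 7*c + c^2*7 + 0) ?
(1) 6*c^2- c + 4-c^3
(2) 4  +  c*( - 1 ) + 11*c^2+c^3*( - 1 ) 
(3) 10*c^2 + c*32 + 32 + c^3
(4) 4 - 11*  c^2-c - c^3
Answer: 2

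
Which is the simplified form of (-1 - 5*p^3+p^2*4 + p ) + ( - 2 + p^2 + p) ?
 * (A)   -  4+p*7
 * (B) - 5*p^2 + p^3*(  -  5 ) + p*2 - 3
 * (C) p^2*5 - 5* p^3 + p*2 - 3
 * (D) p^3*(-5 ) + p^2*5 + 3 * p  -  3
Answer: C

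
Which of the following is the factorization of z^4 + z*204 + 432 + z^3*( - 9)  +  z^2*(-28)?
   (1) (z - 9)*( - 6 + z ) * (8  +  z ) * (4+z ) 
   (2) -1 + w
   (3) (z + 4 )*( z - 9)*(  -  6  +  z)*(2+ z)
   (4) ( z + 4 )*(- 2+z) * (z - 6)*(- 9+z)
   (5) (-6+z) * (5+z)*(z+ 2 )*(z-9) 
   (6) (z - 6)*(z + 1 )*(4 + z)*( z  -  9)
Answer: 3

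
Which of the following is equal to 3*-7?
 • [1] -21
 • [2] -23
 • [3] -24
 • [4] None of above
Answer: 1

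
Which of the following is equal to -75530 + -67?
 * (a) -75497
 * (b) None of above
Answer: b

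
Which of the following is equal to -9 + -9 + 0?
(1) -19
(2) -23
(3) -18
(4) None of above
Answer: 3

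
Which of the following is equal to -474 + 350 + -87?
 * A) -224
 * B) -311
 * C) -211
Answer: C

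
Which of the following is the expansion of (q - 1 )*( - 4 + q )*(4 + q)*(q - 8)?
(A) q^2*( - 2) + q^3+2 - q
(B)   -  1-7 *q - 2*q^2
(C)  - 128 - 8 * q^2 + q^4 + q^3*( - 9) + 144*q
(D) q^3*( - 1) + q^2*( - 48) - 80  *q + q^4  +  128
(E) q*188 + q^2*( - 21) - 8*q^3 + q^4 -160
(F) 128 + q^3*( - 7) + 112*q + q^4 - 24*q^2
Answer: C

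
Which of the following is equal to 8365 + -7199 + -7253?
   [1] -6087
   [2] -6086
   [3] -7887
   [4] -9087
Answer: 1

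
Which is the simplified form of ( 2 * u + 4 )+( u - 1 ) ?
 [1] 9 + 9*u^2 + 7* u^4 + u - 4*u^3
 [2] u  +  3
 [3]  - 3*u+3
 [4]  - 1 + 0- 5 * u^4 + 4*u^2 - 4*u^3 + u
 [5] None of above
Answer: 5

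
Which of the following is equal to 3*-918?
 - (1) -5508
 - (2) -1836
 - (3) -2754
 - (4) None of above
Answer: 3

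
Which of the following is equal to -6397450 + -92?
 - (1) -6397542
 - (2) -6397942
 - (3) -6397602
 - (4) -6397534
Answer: 1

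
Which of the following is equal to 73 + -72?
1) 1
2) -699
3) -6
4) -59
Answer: 1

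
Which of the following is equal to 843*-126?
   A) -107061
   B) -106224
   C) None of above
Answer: C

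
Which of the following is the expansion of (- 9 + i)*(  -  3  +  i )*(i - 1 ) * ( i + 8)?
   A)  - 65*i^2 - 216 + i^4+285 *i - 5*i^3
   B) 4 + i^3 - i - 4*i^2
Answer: A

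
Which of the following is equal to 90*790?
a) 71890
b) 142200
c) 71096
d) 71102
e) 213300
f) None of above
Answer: f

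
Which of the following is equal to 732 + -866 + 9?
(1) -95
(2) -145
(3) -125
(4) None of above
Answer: 3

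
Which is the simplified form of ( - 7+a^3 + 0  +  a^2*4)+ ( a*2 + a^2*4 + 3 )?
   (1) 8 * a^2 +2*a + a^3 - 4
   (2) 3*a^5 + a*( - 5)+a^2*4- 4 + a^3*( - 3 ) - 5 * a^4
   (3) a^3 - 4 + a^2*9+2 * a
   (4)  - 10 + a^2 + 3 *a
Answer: 1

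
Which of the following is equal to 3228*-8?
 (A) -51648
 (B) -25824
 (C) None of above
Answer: B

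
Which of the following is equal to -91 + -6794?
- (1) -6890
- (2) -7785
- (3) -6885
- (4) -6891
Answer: 3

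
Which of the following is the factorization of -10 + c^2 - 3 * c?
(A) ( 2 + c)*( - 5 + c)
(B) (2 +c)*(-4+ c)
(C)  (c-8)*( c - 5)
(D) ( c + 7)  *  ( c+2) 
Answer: A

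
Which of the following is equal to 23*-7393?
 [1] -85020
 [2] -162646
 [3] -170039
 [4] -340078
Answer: 3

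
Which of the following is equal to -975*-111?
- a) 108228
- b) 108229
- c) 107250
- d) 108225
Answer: d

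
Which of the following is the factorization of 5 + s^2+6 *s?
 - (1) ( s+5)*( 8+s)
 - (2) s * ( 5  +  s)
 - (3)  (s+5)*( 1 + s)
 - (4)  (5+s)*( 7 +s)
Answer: 3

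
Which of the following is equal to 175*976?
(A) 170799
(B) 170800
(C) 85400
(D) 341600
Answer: B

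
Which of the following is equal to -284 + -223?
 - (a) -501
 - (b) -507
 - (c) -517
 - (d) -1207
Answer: b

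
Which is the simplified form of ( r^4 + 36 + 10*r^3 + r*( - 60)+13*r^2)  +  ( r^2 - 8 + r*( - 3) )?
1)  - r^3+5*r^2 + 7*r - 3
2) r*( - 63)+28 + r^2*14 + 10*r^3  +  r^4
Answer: 2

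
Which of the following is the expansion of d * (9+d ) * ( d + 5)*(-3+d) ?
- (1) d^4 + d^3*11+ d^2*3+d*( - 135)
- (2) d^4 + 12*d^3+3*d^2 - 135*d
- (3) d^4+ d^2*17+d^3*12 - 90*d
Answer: 1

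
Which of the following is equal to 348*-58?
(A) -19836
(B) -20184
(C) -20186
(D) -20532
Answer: B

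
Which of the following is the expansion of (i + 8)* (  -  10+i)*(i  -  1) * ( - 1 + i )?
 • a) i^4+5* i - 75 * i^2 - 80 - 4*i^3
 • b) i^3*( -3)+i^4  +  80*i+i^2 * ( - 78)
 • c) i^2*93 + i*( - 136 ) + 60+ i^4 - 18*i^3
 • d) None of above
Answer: d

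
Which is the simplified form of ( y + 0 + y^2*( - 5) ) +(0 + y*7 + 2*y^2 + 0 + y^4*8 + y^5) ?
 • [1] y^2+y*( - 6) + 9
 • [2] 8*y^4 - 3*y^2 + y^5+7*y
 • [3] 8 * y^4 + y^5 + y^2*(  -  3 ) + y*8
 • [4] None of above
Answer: 3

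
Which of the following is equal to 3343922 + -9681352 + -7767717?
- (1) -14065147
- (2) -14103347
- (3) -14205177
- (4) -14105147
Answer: 4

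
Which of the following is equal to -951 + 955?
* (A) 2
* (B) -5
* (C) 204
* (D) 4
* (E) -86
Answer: D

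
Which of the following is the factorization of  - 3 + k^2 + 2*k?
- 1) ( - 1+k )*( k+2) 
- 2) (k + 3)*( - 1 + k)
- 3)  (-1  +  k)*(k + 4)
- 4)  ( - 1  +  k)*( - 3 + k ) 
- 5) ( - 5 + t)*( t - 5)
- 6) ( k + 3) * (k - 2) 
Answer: 2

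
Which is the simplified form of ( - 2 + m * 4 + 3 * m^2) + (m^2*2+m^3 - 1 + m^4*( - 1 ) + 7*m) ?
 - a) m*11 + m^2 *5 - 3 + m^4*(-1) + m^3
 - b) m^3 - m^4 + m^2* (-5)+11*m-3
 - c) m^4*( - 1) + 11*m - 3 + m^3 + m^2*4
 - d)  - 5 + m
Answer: a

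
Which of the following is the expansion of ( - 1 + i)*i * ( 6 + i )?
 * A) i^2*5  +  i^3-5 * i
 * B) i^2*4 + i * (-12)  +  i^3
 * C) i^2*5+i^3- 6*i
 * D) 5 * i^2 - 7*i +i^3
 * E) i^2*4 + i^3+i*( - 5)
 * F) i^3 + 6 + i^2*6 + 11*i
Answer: C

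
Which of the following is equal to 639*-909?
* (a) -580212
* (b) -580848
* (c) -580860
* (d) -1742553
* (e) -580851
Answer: e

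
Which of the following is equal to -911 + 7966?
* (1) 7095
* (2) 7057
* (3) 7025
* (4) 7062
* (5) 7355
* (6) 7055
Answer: 6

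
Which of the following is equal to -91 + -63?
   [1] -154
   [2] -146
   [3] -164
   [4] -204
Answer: 1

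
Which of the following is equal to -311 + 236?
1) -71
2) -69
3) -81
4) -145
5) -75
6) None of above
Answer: 5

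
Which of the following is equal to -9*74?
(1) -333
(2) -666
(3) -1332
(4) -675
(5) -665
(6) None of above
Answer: 2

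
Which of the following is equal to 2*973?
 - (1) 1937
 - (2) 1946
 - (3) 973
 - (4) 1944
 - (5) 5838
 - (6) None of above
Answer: 2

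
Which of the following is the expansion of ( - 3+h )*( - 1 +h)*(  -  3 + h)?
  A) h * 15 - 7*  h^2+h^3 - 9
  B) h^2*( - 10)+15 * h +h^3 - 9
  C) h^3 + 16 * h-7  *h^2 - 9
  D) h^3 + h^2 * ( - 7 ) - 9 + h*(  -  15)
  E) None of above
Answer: A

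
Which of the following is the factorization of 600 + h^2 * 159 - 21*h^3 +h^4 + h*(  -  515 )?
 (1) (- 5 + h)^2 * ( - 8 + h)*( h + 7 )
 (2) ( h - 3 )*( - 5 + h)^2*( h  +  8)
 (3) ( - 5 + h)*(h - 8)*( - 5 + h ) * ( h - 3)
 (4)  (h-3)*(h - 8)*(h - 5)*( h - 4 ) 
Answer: 3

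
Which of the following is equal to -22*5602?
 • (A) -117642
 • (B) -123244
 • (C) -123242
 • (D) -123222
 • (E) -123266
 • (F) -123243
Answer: B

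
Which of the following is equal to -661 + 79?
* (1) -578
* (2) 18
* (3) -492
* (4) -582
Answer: 4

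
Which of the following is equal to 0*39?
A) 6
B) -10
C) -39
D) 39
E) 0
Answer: E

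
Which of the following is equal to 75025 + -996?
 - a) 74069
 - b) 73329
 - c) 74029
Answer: c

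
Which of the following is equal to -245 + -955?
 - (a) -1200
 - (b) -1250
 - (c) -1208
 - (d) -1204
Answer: a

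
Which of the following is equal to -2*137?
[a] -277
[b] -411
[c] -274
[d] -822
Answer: c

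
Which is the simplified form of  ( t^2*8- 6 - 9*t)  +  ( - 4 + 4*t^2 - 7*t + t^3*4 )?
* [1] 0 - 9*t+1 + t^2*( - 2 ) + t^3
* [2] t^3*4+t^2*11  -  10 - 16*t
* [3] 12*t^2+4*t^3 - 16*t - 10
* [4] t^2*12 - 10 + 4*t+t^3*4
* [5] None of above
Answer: 3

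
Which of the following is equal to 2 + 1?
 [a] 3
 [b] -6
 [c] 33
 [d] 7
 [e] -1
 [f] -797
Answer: a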